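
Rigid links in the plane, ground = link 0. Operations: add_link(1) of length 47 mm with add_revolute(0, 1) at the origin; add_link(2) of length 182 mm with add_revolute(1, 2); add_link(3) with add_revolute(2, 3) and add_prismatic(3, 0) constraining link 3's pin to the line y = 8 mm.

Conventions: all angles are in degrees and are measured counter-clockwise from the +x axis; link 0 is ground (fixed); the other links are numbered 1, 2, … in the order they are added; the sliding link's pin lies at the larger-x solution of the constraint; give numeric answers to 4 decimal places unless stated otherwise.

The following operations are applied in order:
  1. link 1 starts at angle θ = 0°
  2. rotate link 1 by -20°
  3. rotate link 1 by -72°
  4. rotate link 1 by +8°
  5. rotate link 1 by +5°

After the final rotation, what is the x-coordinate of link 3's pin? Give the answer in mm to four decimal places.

geometry: r = 47 mm, L = 182 mm, e = 8 mm; θ starts at 0°
rotate link 1 by -20°: θ ← 0° -20° = -20°
rotate link 1 by -72°: θ ← -20° -72° = -92°
rotate link 1 by +8°: θ ← -92° +8° = -84°
rotate link 1 by +5°: θ ← -84° +5° = -79°
crank pin P = (r cos θ, r sin θ) = (8.968023, -46.136478)
h = r sin θ − e = -46.136478 − 8 = -54.136478
x = r cos θ + √(L² − h²) = 8.968023 + 173.762026 = 182.730049

182.7300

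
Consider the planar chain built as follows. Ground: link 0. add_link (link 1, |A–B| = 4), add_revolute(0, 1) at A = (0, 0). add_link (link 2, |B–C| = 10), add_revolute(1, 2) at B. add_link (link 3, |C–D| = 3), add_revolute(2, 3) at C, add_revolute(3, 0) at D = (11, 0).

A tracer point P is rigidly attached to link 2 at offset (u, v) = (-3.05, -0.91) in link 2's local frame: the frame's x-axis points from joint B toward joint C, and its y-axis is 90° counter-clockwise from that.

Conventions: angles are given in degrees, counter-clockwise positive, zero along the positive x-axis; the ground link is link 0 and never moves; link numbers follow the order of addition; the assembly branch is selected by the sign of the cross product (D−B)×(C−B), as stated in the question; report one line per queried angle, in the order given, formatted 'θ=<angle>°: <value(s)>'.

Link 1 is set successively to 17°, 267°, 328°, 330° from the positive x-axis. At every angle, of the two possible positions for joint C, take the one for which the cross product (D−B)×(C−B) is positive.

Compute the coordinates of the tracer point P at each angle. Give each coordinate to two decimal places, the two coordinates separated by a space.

A=(0,0), D=(11.00,0)
θ=17°: B = A + 4.00·(cos17°, sin17°) = (3.8252, 1.1695)
θ=17°: |BD| = 7.2695
θ=17°: circle(B,10.00) ∩ circle(D,3.00): a=9.8938, h=1.4536
θ=17°:   candidates: C₊=(13.8240,1.0125) cross=10.567; C₋=(13.3563,-1.8569) cross=-10.567
θ=17°:   branch + wants cross > 0 → take C=(13.8240,1.0125) (cross=10.567)
θ=17°: ex = (C−B)/|BC| = (0.9999,-0.0157); ey = (0.0157,0.9999)
θ=17°: P = B + -3.05·ex + -0.91·ey = (0.7613,0.3075)
θ=267°: B = A + 4.00·(cos267°, sin267°) = (-0.2093, -3.9945)
θ=267°: |BD| = 11.8998
θ=267°: circle(B,10.00) ∩ circle(D,3.00): a=9.7735, h=2.1163
θ=267°:   candidates: C₊=(8.2867,1.2798) cross=25.184; C₋=(9.7075,-2.7073) cross=-25.184
θ=267°:   branch + wants cross > 0 → take C=(8.2867,1.2798) (cross=25.184)
θ=267°: ex = (C−B)/|BC| = (0.8496,0.5274); ey = (-0.5274,0.8496)
θ=267°: P = B + -3.05·ex + -0.91·ey = (-2.3207,-6.3763)
θ=328°: B = A + 4.00·(cos328°, sin328°) = (3.3922, -2.1197)
θ=328°: |BD| = 7.8976
θ=328°: circle(B,10.00) ∩ circle(D,3.00): a=9.7100, h=2.3906
θ=328°:   candidates: C₊=(12.1043,2.7893) cross=18.880; C₋=(13.3876,-1.8164) cross=-18.880
θ=328°:   branch + wants cross > 0 → take C=(12.1043,2.7893) (cross=18.880)
θ=328°: ex = (C−B)/|BC| = (0.8712,0.4909); ey = (-0.4909,0.8712)
θ=328°: P = B + -3.05·ex + -0.91·ey = (1.1817,-4.4097)
θ=330°: B = A + 4.00·(cos330°, sin330°) = (3.4641, -2.0000)
θ=330°: |BD| = 7.7968
θ=330°: circle(B,10.00) ∩ circle(D,3.00): a=9.7341, h=2.2906
θ=330°:   candidates: C₊=(12.2850,2.7109) cross=17.859; C₋=(13.4601,-1.7170) cross=-17.859
θ=330°:   branch + wants cross > 0 → take C=(12.2850,2.7109) (cross=17.859)
θ=330°: ex = (C−B)/|BC| = (0.8821,0.4711); ey = (-0.4711,0.8821)
θ=330°: P = B + -3.05·ex + -0.91·ey = (1.2024,-4.2395)

θ=17°: 0.76 0.31
θ=267°: -2.32 -6.38
θ=328°: 1.18 -4.41
θ=330°: 1.20 -4.24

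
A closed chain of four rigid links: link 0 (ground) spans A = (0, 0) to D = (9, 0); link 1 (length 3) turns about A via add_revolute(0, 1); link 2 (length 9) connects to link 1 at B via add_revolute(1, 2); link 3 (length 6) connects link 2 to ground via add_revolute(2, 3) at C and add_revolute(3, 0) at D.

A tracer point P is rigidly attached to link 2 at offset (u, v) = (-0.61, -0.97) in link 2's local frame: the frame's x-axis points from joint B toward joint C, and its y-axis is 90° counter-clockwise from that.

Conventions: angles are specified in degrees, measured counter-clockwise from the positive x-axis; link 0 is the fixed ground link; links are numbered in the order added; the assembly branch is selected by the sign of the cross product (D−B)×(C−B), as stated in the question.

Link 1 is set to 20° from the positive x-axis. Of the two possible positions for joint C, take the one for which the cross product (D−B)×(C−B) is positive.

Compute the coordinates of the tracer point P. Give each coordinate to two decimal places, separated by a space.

A=(0,0), D=(9.00,0)
B = A + 3.00·(cos20°, sin20°) = (2.8191, 1.0261)
|BD| = 6.2655
circle(B,9.00) ∩ circle(D,6.00): a=6.7238, h=5.9825
  candidates: C₊=(10.4319,5.8266) cross=37.483; C₋=(8.4724,-5.9768) cross=-37.483
  branch + wants cross > 0 → take C=(10.4319,5.8266) (cross=37.483)
ex = (C−B)/|BC| = (0.8459,0.5334); ey = (-0.5334,0.8459)
P = B + -0.61·ex + -0.97·ey = (2.8205,-0.1198)

2.82 -0.12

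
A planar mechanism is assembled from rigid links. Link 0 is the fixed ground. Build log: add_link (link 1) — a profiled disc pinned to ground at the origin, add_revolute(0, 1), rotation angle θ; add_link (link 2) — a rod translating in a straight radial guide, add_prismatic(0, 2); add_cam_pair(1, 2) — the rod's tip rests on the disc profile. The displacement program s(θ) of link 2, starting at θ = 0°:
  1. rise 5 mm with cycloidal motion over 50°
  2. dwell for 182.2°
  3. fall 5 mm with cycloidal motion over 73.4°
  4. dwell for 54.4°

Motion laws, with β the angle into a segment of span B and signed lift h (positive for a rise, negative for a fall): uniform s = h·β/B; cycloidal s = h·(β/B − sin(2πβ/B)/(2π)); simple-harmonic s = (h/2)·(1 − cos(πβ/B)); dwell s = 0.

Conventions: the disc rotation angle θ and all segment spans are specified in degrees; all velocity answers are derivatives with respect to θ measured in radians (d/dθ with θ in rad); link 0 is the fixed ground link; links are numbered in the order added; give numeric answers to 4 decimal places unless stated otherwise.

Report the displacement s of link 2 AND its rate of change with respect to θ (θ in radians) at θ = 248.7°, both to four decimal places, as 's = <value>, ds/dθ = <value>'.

seg 1 [0°–50°] cycloidal, h=5: full span → s += 5 → s = 5.0000
seg 2 [50°–232.2°] dwell: s stays 5.0000
seg 3 [232.2°–305.6°] cycloidal, h=-5: θ=248.7° here. β=16.5, B=73.4. -5·(0.2248 − sin(2π·0.2248)/(2π)) = -0.3382 → s = 4.6618
velocity in seg [232.2°–305.6°] (cycloidal), θ in radians: β = 16.5° = 0.2880 rad, B = 73.4° = 1.2811 rad; ds/dθ = (h/B)(1 − cos(2πβ/B)) = ((-5)/1.2811)(1 − cos(2π·0.2248)) = -3.287472 mm/rad

s = 4.6618, ds/dθ = -3.2875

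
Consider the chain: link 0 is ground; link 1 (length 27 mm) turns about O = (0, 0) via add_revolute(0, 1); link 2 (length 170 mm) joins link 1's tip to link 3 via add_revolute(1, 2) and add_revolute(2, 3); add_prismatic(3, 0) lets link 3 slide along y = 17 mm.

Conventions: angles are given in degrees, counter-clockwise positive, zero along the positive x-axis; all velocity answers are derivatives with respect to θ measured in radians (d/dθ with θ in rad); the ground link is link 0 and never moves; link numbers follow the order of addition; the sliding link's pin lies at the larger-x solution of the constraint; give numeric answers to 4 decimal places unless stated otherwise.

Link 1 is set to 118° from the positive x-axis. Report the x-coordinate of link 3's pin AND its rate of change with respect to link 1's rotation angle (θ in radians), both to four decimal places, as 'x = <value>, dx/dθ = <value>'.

geometry: r = 27 mm, L = 170 mm, e = 17 mm
crank pin P = (r cos θ, r sin θ) = (-12.675732, 23.839585)
h = r sin θ − e = 23.839585 − 17 = 6.839585
x = r cos θ + √(L² − h²) = -12.675732 + 169.862356 = 157.186624
dx/dθ = −r sin θ − h·r cos θ/√(L² − h²) (θ in radians; h = 6.839585) = -23.329191

x = 157.1866, dx/dθ = -23.3292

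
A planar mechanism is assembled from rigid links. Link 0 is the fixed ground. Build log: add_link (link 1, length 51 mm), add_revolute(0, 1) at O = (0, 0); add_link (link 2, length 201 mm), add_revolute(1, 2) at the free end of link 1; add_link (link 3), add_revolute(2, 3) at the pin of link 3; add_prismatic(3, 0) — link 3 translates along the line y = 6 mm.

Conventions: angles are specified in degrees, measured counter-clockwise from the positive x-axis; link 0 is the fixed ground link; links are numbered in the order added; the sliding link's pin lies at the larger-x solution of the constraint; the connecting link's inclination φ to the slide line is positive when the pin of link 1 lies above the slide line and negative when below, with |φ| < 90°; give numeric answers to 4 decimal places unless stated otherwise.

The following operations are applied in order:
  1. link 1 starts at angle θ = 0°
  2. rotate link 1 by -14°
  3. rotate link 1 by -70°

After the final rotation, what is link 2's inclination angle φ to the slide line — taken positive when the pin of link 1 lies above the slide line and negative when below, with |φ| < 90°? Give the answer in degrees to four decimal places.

geometry: r = 51 mm, L = 201 mm, e = 6 mm; θ starts at 0°
rotate link 1 by -14°: θ ← 0° -14° = -14°
rotate link 1 by -70°: θ ← -14° -70° = -84°
h = r sin θ − e = -50.720617 − 6 = -56.720617
sin φ = h / L = -56.720617 / 201 = -0.28219212
φ = arcsin(-0.28219212) = -16.391081°

-16.3911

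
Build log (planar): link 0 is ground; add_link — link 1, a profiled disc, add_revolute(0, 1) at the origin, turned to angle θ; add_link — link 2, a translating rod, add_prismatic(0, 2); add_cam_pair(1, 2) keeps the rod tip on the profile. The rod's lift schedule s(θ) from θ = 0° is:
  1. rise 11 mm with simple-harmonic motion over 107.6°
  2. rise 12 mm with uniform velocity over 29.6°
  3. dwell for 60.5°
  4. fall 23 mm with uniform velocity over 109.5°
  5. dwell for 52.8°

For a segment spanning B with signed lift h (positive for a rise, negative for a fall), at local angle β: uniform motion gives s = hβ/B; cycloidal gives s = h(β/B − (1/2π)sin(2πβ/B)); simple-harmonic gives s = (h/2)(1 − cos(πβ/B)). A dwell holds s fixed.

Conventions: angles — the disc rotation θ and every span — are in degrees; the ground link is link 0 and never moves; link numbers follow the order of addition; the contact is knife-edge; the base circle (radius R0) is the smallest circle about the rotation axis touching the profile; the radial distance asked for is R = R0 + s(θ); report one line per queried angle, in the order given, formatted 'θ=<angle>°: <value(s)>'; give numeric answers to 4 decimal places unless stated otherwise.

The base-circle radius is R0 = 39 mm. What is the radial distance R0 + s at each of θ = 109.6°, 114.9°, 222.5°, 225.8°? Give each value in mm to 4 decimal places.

seg 1 [0°–107.6°] simple-harmonic, h=11: full span → s += 11 → s = 11.0000
seg 2 [107.6°–137.2°] uniform, h=12: θ=109.6° here. β=2, B=29.6. 12·2/29.6 = 0.8108 → s = 11.8108
seg 2 [107.6°–137.2°] uniform, h=12: θ=114.9° here. β=7.3, B=29.6. 12·7.3/29.6 = 2.9595 → s = 13.9595
seg 2 [107.6°–137.2°] uniform, h=12: full span → s += 12 → s = 23.0000
seg 3 [137.2°–197.7°] dwell: s stays 23.0000
seg 4 [197.7°–307.2°] uniform, h=-23: θ=222.5° here. β=24.8, B=109.5. -23·24.8/109.5 = -5.2091 → s = 17.7909
seg 4 [197.7°–307.2°] uniform, h=-23: θ=225.8° here. β=28.1, B=109.5. -23·28.1/109.5 = -5.9023 → s = 17.0977
θ=109.6°: R = R0 + s = 39 + 11.8108 = 50.8108
θ=114.9°: R = R0 + s = 39 + 13.9595 = 52.9595
θ=222.5°: R = R0 + s = 39 + 17.7909 = 56.7909
θ=225.8°: R = R0 + s = 39 + 17.0977 = 56.0977

θ=109.6°: 50.8108
θ=114.9°: 52.9595
θ=222.5°: 56.7909
θ=225.8°: 56.0977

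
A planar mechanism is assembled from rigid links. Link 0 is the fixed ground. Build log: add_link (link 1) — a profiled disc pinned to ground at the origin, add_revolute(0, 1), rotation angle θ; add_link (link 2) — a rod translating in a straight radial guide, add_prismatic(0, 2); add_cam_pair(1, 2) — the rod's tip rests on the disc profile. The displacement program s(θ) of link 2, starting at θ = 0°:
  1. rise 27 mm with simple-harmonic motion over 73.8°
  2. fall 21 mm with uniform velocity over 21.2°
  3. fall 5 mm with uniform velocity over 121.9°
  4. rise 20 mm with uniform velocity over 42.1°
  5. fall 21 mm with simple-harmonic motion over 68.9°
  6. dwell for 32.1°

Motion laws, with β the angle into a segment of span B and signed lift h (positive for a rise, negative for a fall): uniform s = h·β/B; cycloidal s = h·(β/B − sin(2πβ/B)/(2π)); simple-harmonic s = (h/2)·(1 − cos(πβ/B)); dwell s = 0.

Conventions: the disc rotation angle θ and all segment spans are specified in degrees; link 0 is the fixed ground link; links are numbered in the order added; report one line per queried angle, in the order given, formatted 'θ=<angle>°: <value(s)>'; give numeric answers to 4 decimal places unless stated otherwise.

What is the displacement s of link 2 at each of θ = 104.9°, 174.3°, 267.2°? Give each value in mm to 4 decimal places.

seg 1 [0°–73.8°] simple-harmonic, h=27: full span → s += 27 → s = 27.0000
seg 2 [73.8°–95°] uniform, h=-21: full span → s += -21 → s = 6.0000
seg 3 [95°–216.9°] uniform, h=-5: θ=104.9° here. β=9.9, B=121.9. -5·9.9/121.9 = -0.4061 → s = 5.5939
seg 3 [95°–216.9°] uniform, h=-5: θ=174.3° here. β=79.3, B=121.9. -5·79.3/121.9 = -3.2527 → s = 2.7473
seg 3 [95°–216.9°] uniform, h=-5: full span → s += -5 → s = 1.0000
seg 4 [216.9°–259°] uniform, h=20: full span → s += 20 → s = 21.0000
seg 5 [259°–327.9°] simple-harmonic, h=-21: θ=267.2° here. β=8.2, B=68.9. -21/2·(1 − cos(π·0.1190)) = -0.7254 → s = 20.2746

θ=104.9°: 5.5939
θ=174.3°: 2.7473
θ=267.2°: 20.2746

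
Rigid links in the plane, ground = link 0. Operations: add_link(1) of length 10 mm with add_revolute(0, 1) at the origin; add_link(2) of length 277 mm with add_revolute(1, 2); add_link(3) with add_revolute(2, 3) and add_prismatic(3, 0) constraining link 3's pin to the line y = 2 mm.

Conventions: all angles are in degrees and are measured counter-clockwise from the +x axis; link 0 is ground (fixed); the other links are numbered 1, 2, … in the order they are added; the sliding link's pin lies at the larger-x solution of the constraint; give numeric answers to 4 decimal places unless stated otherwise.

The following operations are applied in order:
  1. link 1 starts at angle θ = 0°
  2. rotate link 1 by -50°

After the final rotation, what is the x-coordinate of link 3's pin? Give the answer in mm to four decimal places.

geometry: r = 10 mm, L = 277 mm, e = 2 mm; θ starts at 0°
rotate link 1 by -50°: θ ← 0° -50° = -50°
crank pin P = (r cos θ, r sin θ) = (6.427876, -7.660444)
h = r sin θ − e = -7.660444 − 2 = -9.660444
x = r cos θ + √(L² − h²) = 6.427876 + 276.831494 = 283.259370

283.2594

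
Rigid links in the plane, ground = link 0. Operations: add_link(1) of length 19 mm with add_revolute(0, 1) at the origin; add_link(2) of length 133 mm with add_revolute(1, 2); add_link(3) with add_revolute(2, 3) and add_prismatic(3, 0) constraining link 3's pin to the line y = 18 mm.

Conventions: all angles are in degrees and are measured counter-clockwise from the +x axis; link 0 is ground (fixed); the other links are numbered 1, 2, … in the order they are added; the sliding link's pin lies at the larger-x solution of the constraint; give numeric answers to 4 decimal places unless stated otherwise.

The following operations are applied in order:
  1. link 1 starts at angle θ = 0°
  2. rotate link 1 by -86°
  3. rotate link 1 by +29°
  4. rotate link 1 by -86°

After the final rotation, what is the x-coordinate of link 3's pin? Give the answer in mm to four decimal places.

geometry: r = 19 mm, L = 133 mm, e = 18 mm; θ starts at 0°
rotate link 1 by -86°: θ ← 0° -86° = -86°
rotate link 1 by +29°: θ ← -86° +29° = -57°
rotate link 1 by -86°: θ ← -57° -86° = -143°
crank pin P = (r cos θ, r sin θ) = (-15.174075, -11.434485)
h = r sin θ − e = -11.434485 − 18 = -29.434485
x = r cos θ + √(L² − h²) = -15.174075 + 129.702009 = 114.527934

114.5279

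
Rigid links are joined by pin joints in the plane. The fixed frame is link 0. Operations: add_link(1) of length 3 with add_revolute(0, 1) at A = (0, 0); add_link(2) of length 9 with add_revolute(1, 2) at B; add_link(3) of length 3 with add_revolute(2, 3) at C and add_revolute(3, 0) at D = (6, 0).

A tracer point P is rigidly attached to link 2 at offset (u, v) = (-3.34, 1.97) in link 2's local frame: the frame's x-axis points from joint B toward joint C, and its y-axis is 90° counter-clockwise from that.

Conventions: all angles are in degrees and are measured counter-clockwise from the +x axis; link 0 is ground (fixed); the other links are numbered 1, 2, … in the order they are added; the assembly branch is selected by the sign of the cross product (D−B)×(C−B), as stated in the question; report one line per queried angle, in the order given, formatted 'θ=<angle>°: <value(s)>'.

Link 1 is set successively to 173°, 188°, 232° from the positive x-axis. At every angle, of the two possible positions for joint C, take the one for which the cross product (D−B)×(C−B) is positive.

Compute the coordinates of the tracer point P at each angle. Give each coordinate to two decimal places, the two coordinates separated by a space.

A=(0,0), D=(6.00,0)
θ=173°: B = A + 3.00·(cos173°, sin173°) = (-2.9776, 0.3656)
θ=173°: |BD| = 8.9851
θ=173°: circle(B,9.00) ∩ circle(D,3.00): a=8.4992, h=2.9604
θ=173°:   candidates: C₊=(5.6350,2.9777) cross=26.599; C₋=(5.3940,-2.9382) cross=-26.599
θ=173°:   branch + wants cross > 0 → take C=(5.6350,2.9777) (cross=26.599)
θ=173°: ex = (C−B)/|BC| = (0.9570,0.2902); ey = (-0.2902,0.9570)
θ=173°: P = B + -3.34·ex + 1.97·ey = (-6.7456,1.2814)
θ=188°: B = A + 3.00·(cos188°, sin188°) = (-2.9708, -0.4175)
θ=188°: |BD| = 8.9805
θ=188°: circle(B,9.00) ∩ circle(D,3.00): a=8.4989, h=2.9611
θ=188°:   candidates: C₊=(5.3813,2.9355) cross=26.592; C₋=(5.6566,-2.9803) cross=-26.592
θ=188°:   branch + wants cross > 0 → take C=(5.3813,2.9355) (cross=26.592)
θ=188°: ex = (C−B)/|BC| = (0.9280,0.3726); ey = (-0.3726,0.9280)
θ=188°: P = B + -3.34·ex + 1.97·ey = (-6.8043,0.1663)
θ=232°: B = A + 3.00·(cos232°, sin232°) = (-1.8470, -2.3640)
θ=232°: |BD| = 8.1954
θ=232°: circle(B,9.00) ∩ circle(D,3.00): a=8.4904, h=2.9855
θ=232°:   candidates: C₊=(5.4213,2.9437) cross=24.467; C₋=(7.1437,-2.7734) cross=-24.467
θ=232°:   branch + wants cross > 0 → take C=(5.4213,2.9437) (cross=24.467)
θ=232°: ex = (C−B)/|BC| = (0.8076,0.5897); ey = (-0.5897,0.8076)
θ=232°: P = B + -3.34·ex + 1.97·ey = (-5.7061,-2.7428)

θ=173°: -6.75 1.28
θ=188°: -6.80 0.17
θ=232°: -5.71 -2.74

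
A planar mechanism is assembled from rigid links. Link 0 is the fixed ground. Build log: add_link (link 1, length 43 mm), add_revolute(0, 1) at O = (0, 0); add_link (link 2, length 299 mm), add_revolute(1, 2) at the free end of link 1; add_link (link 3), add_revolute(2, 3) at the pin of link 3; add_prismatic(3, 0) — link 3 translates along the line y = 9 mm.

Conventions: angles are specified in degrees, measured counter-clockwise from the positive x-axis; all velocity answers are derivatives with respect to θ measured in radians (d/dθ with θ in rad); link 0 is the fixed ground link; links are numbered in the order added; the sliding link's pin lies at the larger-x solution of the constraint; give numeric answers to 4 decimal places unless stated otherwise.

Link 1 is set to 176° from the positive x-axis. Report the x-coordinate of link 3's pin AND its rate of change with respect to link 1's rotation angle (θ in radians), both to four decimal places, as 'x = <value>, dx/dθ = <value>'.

geometry: r = 43 mm, L = 299 mm, e = 9 mm
crank pin P = (r cos θ, r sin θ) = (-42.895254, 2.999528)
h = r sin θ − e = 2.999528 − 9 = -6.000472
x = r cos θ + √(L² − h²) = -42.895254 + 298.939784 = 256.044530
dx/dθ = −r sin θ − h·r cos θ/√(L² − h²) (θ in radians; h = -6.000472) = -3.860544

x = 256.0445, dx/dθ = -3.8605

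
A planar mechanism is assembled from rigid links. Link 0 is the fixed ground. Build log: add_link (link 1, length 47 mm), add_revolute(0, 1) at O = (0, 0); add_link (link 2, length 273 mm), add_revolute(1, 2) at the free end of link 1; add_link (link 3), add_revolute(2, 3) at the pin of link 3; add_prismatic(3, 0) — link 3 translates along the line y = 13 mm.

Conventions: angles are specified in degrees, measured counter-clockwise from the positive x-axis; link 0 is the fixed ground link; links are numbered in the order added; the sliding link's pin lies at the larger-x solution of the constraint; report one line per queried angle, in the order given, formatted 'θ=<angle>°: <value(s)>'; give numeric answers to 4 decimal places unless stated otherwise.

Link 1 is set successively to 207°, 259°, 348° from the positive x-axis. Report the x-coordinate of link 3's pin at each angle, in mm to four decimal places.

geometry: r = 47 mm, L = 273 mm, e = 13 mm
θ=207°: crank pin P = (r cos θ, r sin θ) = (-41.877307, -21.337553)
θ=207°: h = r sin θ − e = -21.337553 − 13 = -34.337553
θ=207°: x = r cos θ + √(L² − h²) = -41.877307 + 270.831927 = 228.954620
θ=259°: crank pin P = (r cos θ, r sin θ) = (-8.968023, -46.136478)
θ=259°: h = r sin θ − e = -46.136478 − 13 = -59.136478
θ=259°: x = r cos θ + √(L² − h²) = -8.968023 + 266.518061 = 257.550039
θ=348°: crank pin P = (r cos θ, r sin θ) = (45.972937, -9.771849)
θ=348°: h = r sin θ − e = -9.771849 − 13 = -22.771849
θ=348°: x = r cos θ + √(L² − h²) = 45.972937 + 272.048604 = 318.021541

θ=207°: 228.9546
θ=259°: 257.5500
θ=348°: 318.0215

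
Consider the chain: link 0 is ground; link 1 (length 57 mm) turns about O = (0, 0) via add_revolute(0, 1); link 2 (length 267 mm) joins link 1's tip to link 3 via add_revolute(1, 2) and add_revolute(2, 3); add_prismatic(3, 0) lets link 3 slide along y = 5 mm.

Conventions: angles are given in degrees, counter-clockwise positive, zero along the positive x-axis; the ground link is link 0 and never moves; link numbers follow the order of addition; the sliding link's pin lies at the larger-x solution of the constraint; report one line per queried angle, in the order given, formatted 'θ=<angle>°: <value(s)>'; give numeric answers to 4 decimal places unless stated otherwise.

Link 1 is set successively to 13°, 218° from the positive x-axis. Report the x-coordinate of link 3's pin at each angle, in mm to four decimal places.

geometry: r = 57 mm, L = 267 mm, e = 5 mm
θ=13°: crank pin P = (r cos θ, r sin θ) = (55.539094, 12.822210)
θ=13°: h = r sin θ − e = 12.822210 − 5 = 7.822210
θ=13°: x = r cos θ + √(L² − h²) = 55.539094 + 266.885393 = 322.424487
θ=218°: crank pin P = (r cos θ, r sin θ) = (-44.916613, -35.092704)
θ=218°: h = r sin θ − e = -35.092704 − 5 = -40.092704
θ=218°: x = r cos θ + √(L² − h²) = -44.916613 + 263.972679 = 219.056066

θ=13°: 322.4245
θ=218°: 219.0561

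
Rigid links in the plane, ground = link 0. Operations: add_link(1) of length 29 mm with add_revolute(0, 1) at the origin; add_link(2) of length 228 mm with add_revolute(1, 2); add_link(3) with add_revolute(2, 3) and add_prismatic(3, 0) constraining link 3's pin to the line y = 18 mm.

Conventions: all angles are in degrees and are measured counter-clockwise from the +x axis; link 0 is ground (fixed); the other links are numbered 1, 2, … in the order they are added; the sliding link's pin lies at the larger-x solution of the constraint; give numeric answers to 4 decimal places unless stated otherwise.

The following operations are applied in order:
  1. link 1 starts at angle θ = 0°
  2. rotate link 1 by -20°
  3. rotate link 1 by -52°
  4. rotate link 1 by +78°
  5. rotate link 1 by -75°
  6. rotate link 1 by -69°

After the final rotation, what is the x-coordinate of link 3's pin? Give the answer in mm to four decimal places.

geometry: r = 29 mm, L = 228 mm, e = 18 mm; θ starts at 0°
rotate link 1 by -20°: θ ← 0° -20° = -20°
rotate link 1 by -52°: θ ← -20° -52° = -72°
rotate link 1 by +78°: θ ← -72° +78° = 6°
rotate link 1 by -75°: θ ← 6° -75° = -69°
rotate link 1 by -69°: θ ← -69° -69° = -138°
crank pin P = (r cos θ, r sin θ) = (-21.551200, -19.404788)
h = r sin θ − e = -19.404788 − 18 = -37.404788
x = r cos θ + √(L² − h²) = -21.551200 + 224.910831 = 203.359631

203.3596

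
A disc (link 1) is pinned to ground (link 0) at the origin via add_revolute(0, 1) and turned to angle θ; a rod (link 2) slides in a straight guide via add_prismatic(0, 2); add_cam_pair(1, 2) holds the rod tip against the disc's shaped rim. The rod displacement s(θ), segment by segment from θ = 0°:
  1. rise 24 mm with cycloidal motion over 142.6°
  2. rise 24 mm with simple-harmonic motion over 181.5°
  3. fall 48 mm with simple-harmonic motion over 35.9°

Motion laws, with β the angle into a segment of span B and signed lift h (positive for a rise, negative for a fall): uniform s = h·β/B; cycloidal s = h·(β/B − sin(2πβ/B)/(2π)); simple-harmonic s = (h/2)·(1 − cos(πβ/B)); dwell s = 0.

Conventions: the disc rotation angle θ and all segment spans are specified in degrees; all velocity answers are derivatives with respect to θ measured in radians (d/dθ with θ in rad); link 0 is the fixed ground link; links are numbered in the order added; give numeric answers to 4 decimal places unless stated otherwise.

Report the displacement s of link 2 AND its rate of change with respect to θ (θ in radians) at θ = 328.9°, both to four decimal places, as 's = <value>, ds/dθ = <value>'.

segment 1 (0° to 142.6°, cycloidal, h = 24) is passed completely: s = 0.0000 + (24) = 24.0000
segment 2 (142.6° to 324.1°, simple-harmonic, h = 24) is passed completely: s = 24.0000 + (24) = 48.0000
θ = 328.9° falls in segment 3 (324.1° to 360°, simple-harmonic, h = -48): β = 328.9 − 324.1 = 4.8°, B = 35.9°; Δs = -48/2·(1 − cos(π·0.1337)) = -2.0863; s = 48.0000 − 2.0863 = 45.9137
velocity in seg [324.1°–360°] (simple-harmonic), θ in radians: β = 4.8° = 0.0838 rad, B = 35.9° = 0.6266 rad; ds/dθ = (πh/(2B)) sin(πβ/B) = (π·(-48)/(2·0.6266)) sin(π·0.1337) = -49.072587 mm/rad

s = 45.9137, ds/dθ = -49.0726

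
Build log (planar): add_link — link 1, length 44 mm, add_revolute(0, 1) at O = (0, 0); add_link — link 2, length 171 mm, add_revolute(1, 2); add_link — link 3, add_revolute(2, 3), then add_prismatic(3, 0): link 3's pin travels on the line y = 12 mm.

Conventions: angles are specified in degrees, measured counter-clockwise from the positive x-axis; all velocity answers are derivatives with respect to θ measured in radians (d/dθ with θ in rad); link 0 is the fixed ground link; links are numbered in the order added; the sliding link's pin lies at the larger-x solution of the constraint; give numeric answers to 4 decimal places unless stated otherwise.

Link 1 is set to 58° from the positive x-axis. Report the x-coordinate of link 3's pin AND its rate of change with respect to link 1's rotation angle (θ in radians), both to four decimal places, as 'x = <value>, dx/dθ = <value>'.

geometry: r = 44 mm, L = 171 mm, e = 12 mm
crank pin P = (r cos θ, r sin θ) = (23.316448, 37.314116)
h = r sin θ − e = 37.314116 − 12 = 25.314116
x = r cos θ + √(L² − h²) = 23.316448 + 169.115923 = 192.432371
dx/dθ = −r sin θ − h·r cos θ/√(L² − h²) (θ in radians; h = 25.314116) = -40.804239

x = 192.4324, dx/dθ = -40.8042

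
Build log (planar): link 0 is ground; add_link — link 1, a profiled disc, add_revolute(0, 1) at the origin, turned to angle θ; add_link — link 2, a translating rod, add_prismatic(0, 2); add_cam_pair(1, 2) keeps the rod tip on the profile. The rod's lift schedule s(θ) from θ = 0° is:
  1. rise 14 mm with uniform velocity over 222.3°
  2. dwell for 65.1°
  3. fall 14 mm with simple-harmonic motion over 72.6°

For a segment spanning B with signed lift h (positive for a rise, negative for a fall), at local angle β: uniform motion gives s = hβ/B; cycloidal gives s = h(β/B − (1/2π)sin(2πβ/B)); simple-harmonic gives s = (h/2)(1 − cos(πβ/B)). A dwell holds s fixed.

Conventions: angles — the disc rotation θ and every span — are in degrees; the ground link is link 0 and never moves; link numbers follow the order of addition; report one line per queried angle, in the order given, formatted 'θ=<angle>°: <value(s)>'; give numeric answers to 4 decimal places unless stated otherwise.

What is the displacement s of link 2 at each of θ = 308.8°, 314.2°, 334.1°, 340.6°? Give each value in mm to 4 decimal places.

seg 1 [0°–222.3°] uniform, h=14: full span → s += 14 → s = 14.0000
seg 2 [222.3°–287.4°] dwell: s stays 14.0000
seg 3 [287.4°–360°] simple-harmonic, h=-14: θ=308.8° here. β=21.4, B=72.6. -14/2·(1 − cos(π·0.2948)) = -2.7929 → s = 11.2071
seg 3 [287.4°–360°] simple-harmonic, h=-14: θ=314.2° here. β=26.8, B=72.6. -14/2·(1 − cos(π·0.3691)) = -4.2027 → s = 9.7973
seg 3 [287.4°–360°] simple-harmonic, h=-14: θ=334.1° here. β=46.7, B=72.6. -14/2·(1 − cos(π·0.6433)) = -10.0450 → s = 3.9550
seg 3 [287.4°–360°] simple-harmonic, h=-14: θ=340.6° here. β=53.2, B=72.6. -14/2·(1 − cos(π·0.7328)) = -11.6749 → s = 2.3251

θ=308.8°: 11.2071
θ=314.2°: 9.7973
θ=334.1°: 3.9550
θ=340.6°: 2.3251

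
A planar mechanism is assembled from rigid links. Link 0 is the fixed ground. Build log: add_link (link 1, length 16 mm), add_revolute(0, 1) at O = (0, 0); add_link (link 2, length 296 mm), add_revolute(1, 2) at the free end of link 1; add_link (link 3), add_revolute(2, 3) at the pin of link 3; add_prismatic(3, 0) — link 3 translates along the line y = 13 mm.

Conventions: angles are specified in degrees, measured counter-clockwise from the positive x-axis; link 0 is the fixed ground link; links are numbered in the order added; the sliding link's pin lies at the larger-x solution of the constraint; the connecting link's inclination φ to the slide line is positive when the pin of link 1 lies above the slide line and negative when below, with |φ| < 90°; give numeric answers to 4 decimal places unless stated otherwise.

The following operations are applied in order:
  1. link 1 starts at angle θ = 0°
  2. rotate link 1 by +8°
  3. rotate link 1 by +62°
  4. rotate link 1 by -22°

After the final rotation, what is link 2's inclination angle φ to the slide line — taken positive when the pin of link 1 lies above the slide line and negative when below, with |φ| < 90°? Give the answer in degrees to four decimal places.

geometry: r = 16 mm, L = 296 mm, e = 13 mm; θ starts at 0°
rotate link 1 by +8°: θ ← 0° +8° = 8°
rotate link 1 by +62°: θ ← 8° +62° = 70°
rotate link 1 by -22°: θ ← 70° -22° = 48°
h = r sin θ − e = 11.890317 − 13 = -1.109683
sin φ = h / L = -1.109683 / 296 = -0.00374893
φ = arcsin(-0.00374893) = -0.214798°

-0.2148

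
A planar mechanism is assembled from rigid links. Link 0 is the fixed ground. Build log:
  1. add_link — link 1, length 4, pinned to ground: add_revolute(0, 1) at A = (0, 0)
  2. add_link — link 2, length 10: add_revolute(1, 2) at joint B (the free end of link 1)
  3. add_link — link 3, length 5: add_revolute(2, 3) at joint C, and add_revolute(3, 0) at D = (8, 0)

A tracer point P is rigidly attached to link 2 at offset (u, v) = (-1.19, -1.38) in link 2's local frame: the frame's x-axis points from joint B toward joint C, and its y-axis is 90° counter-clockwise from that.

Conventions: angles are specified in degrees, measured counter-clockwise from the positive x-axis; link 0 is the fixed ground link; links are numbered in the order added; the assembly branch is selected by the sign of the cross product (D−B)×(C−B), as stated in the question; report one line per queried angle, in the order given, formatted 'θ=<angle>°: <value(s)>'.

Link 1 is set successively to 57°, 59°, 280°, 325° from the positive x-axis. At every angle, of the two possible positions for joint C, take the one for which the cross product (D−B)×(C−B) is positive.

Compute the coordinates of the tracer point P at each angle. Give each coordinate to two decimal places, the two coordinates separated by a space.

A=(0,0), D=(8.00,0)
θ=57°: B = A + 4.00·(cos57°, sin57°) = (2.1786, 3.3547)
θ=57°: |BD| = 6.7189
θ=57°: circle(B,10.00) ∩ circle(D,5.00): a=8.9407, h=4.4792
θ=57°:   candidates: C₊=(12.1615,2.7716) cross=30.095; C₋=(7.6887,-4.9903) cross=-30.095
θ=57°:   branch + wants cross > 0 → take C=(12.1615,2.7716) (cross=30.095)
θ=57°: ex = (C−B)/|BC| = (0.9983,-0.0583); ey = (0.0583,0.9983)
θ=57°: P = B + -1.19·ex + -1.38·ey = (0.9101,2.0464)
θ=59°: B = A + 4.00·(cos59°, sin59°) = (2.0602, 3.4287)
θ=59°: |BD| = 6.8584
θ=59°: circle(B,10.00) ∩ circle(D,5.00): a=8.8969, h=4.5656
θ=59°:   candidates: C₊=(12.0480,2.9350) cross=31.312; C₋=(7.4831,-4.9732) cross=-31.312
θ=59°:   branch + wants cross > 0 → take C=(12.0480,2.9350) (cross=31.312)
θ=59°: ex = (C−B)/|BC| = (0.9988,-0.0494); ey = (0.0494,0.9988)
θ=59°: P = B + -1.19·ex + -1.38·ey = (0.8035,2.1091)
θ=280°: B = A + 4.00·(cos280°, sin280°) = (0.6946, -3.9392)
θ=280°: |BD| = 8.2998
θ=280°: circle(B,10.00) ∩ circle(D,5.00): a=8.6681, h=4.9864
θ=280°:   candidates: C₊=(5.9575,4.5638) cross=41.386; C₋=(10.6908,-4.2142) cross=-41.386
θ=280°:   branch + wants cross > 0 → take C=(5.9575,4.5638) (cross=41.386)
θ=280°: ex = (C−B)/|BC| = (0.5263,0.8503); ey = (-0.8503,0.5263)
θ=280°: P = B + -1.19·ex + -1.38·ey = (1.2417,-5.6774)
θ=325°: B = A + 4.00·(cos325°, sin325°) = (3.2766, -2.2943)
θ=325°: |BD| = 5.2511
θ=325°: circle(B,10.00) ∩ circle(D,5.00): a=9.7669, h=2.1466
θ=325°:   candidates: C₊=(11.1241,3.9039) cross=11.272; C₋=(12.9998,0.0422) cross=-11.272
θ=325°:   branch + wants cross > 0 → take C=(11.1241,3.9039) (cross=11.272)
θ=325°: ex = (C−B)/|BC| = (0.7847,0.6198); ey = (-0.6198,0.7847)
θ=325°: P = B + -1.19·ex + -1.38·ey = (3.1981,-4.1148)

θ=57°: 0.91 2.05
θ=59°: 0.80 2.11
θ=280°: 1.24 -5.68
θ=325°: 3.20 -4.11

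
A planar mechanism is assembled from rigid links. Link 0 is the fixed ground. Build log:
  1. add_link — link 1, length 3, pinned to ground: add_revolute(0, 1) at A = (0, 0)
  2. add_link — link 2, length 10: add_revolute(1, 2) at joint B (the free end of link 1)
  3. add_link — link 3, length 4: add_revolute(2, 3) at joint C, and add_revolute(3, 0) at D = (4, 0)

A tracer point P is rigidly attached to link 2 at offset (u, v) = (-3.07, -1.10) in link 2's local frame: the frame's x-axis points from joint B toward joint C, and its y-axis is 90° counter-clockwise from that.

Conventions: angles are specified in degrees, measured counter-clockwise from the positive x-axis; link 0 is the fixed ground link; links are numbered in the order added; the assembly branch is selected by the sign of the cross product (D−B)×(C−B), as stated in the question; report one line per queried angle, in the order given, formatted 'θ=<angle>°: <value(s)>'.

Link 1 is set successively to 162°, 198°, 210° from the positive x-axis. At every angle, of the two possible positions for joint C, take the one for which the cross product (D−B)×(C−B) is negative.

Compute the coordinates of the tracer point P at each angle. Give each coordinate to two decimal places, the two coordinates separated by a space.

A=(0,0), D=(4.00,0)
θ=162°: B = A + 3.00·(cos162°, sin162°) = (-2.8532, 0.9271)
θ=162°: |BD| = 6.9156
θ=162°: circle(B,10.00) ∩ circle(D,4.00): a=9.5310, h=3.0265
θ=162°:   candidates: C₊=(6.9975,2.6485) cross=20.930; C₋=(6.1861,-3.3498) cross=-20.930
θ=162°:   branch - wants cross < 0 → take C=(6.1861,-3.3498) (cross=-20.930)
θ=162°: ex = (C−B)/|BC| = (0.9039,-0.4277); ey = (0.4277,0.9039)
θ=162°: P = B + -3.07·ex + -1.10·ey = (-6.0987,1.2457)
θ=198°: B = A + 3.00·(cos198°, sin198°) = (-2.8532, -0.9271)
θ=198°: |BD| = 6.9156
θ=198°: circle(B,10.00) ∩ circle(D,4.00): a=9.5310, h=3.0265
θ=198°:   candidates: C₊=(6.1861,3.3498) cross=20.930; C₋=(6.9975,-2.6485) cross=-20.930
θ=198°:   branch - wants cross < 0 → take C=(6.9975,-2.6485) (cross=-20.930)
θ=198°: ex = (C−B)/|BC| = (0.9851,-0.1721); ey = (0.1721,0.9851)
θ=198°: P = B + -3.07·ex + -1.10·ey = (-6.0667,-1.4821)
θ=210°: B = A + 3.00·(cos210°, sin210°) = (-2.5981, -1.5000)
θ=210°: |BD| = 6.7664
θ=210°: circle(B,10.00) ∩ circle(D,4.00): a=9.5903, h=2.8330
θ=210°:   candidates: C₊=(6.1256,3.3885) cross=19.169; C₋=(7.3816,-2.1365) cross=-19.169
θ=210°:   branch - wants cross < 0 → take C=(7.3816,-2.1365) (cross=-19.169)
θ=210°: ex = (C−B)/|BC| = (0.9980,-0.0636); ey = (0.0636,0.9980)
θ=210°: P = B + -3.07·ex + -1.10·ey = (-5.7319,-2.4024)

θ=162°: -6.10 1.25
θ=198°: -6.07 -1.48
θ=210°: -5.73 -2.40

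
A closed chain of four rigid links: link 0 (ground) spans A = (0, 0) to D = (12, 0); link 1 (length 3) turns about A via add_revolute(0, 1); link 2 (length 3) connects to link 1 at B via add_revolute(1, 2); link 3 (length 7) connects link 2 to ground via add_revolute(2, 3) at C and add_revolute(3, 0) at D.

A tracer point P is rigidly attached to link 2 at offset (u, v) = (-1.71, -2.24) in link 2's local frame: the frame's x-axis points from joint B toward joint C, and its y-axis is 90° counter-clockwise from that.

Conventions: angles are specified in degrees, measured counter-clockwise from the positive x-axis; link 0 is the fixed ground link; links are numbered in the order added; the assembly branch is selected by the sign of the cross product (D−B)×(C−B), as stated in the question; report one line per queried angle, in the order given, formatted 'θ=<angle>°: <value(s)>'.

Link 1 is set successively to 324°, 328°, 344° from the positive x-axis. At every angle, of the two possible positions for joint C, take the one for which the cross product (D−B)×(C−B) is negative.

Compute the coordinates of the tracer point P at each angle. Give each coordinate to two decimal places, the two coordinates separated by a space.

A=(0,0), D=(12.00,0)
θ=324°: B = A + 3.00·(cos324°, sin324°) = (2.4271, -1.7634)
θ=324°: |BD| = 9.7340
θ=324°: circle(B,3.00) ∩ circle(D,7.00): a=2.8123, h=1.0444
θ=324°:   candidates: C₊=(5.0037,-0.2268) cross=10.166; C₋=(5.3821,-2.2810) cross=-10.166
θ=324°:   branch - wants cross < 0 → take C=(5.3821,-2.2810) (cross=-10.166)
θ=324°: ex = (C−B)/|BC| = (0.9850,-0.1725); ey = (0.1725,0.9850)
θ=324°: P = B + -1.71·ex + -2.24·ey = (0.3562,-3.6747)
θ=328°: B = A + 3.00·(cos328°, sin328°) = (2.5441, -1.5898)
θ=328°: |BD| = 9.5886
θ=328°: circle(B,3.00) ∩ circle(D,7.00): a=2.7085, h=1.2900
θ=328°:   candidates: C₊=(5.0012,0.1315) cross=12.370; C₋=(5.4290,-2.4129) cross=-12.370
θ=328°:   branch - wants cross < 0 → take C=(5.4290,-2.4129) (cross=-12.370)
θ=328°: ex = (C−B)/|BC| = (0.9616,-0.2744); ey = (0.2744,0.9616)
θ=328°: P = B + -1.71·ex + -2.24·ey = (0.2852,-3.2746)
θ=344°: B = A + 3.00·(cos344°, sin344°) = (2.8838, -0.8269)
θ=344°: |BD| = 9.1536
θ=344°: circle(B,3.00) ∩ circle(D,7.00): a=2.3919, h=1.8108
θ=344°:   candidates: C₊=(5.1023,1.1925) cross=16.575; C₋=(5.4295,-2.4142) cross=-16.575
θ=344°:   branch - wants cross < 0 → take C=(5.4295,-2.4142) (cross=-16.575)
θ=344°: ex = (C−B)/|BC| = (0.8486,-0.5291); ey = (0.5291,0.8486)
θ=344°: P = B + -1.71·ex + -2.24·ey = (0.2476,-1.8230)

θ=324°: 0.36 -3.67
θ=328°: 0.29 -3.27
θ=344°: 0.25 -1.82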